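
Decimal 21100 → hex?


Divide by 16 repeatedly:
21100 ÷ 16 = 1318 remainder 12 (C)
1318 ÷ 16 = 82 remainder 6 (6)
82 ÷ 16 = 5 remainder 2 (2)
5 ÷ 16 = 0 remainder 5 (5)
Reading remainders bottom-up:
= 0x526C


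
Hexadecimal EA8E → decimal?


Positional values:
Position 0: E × 16^0 = 14 × 1 = 14
Position 1: 8 × 16^1 = 8 × 16 = 128
Position 2: A × 16^2 = 10 × 256 = 2560
Position 3: E × 16^3 = 14 × 4096 = 57344
Sum = 14 + 128 + 2560 + 57344
= 60046


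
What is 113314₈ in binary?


Each octal digit → 3 binary bits:
  1 = 001
  1 = 001
  3 = 011
  3 = 011
  1 = 001
  4 = 100
Concatenate: 001 001 011 011 001 100
= 001001011011001100


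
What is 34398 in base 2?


Divide by 2 repeatedly:
34398 ÷ 2 = 17199 remainder 0
17199 ÷ 2 = 8599 remainder 1
8599 ÷ 2 = 4299 remainder 1
4299 ÷ 2 = 2149 remainder 1
2149 ÷ 2 = 1074 remainder 1
1074 ÷ 2 = 537 remainder 0
537 ÷ 2 = 268 remainder 1
268 ÷ 2 = 134 remainder 0
134 ÷ 2 = 67 remainder 0
67 ÷ 2 = 33 remainder 1
33 ÷ 2 = 16 remainder 1
16 ÷ 2 = 8 remainder 0
8 ÷ 2 = 4 remainder 0
4 ÷ 2 = 2 remainder 0
2 ÷ 2 = 1 remainder 0
1 ÷ 2 = 0 remainder 1
Reading remainders bottom-up:
= 1000011001011110


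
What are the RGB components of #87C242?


Hex: #87C242
R = 87₁₆ = 135
G = C2₁₆ = 194
B = 42₁₆ = 66
= RGB(135, 194, 66)


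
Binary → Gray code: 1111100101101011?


Binary: 1111100101101011
Gray code: G = B XOR (B >> 1)
B >> 1 = 0111110010110101
1111100101101011 XOR 0111110010110101:
  1 XOR 0 = 1
  1 XOR 1 = 0
  1 XOR 1 = 0
  1 XOR 1 = 0
  1 XOR 1 = 0
  0 XOR 1 = 1
  0 XOR 0 = 0
  1 XOR 0 = 1
  0 XOR 1 = 1
  1 XOR 0 = 1
  1 XOR 1 = 0
  0 XOR 1 = 1
  1 XOR 0 = 1
  0 XOR 1 = 1
  1 XOR 0 = 1
  1 XOR 1 = 0
= 1000010111011110


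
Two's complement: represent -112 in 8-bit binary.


Original: 01110000
Step 1 - Invert all bits: 10001111
Step 2 - Add 1: 10001111 + 1
= 10010000 (represents -112)


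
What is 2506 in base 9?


Divide by 9 repeatedly:
2506 ÷ 9 = 278 remainder 4
278 ÷ 9 = 30 remainder 8
30 ÷ 9 = 3 remainder 3
3 ÷ 9 = 0 remainder 3
Reading remainders bottom-up:
= 3384


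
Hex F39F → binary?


Each hex digit → 4 binary bits:
  F = 1111
  3 = 0011
  9 = 1001
  F = 1111
Concatenate: 1111 0011 1001 1111
= 1111001110011111


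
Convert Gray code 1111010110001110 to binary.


Gray code: 1111010110001110
MSB stays the same: 1
Each subsequent bit = prev_binary XOR current_gray:
  B[1] = 1 XOR 1 = 0
  B[2] = 0 XOR 1 = 1
  B[3] = 1 XOR 1 = 0
  B[4] = 0 XOR 0 = 0
  B[5] = 0 XOR 1 = 1
  B[6] = 1 XOR 0 = 1
  B[7] = 1 XOR 1 = 0
  B[8] = 0 XOR 1 = 1
  B[9] = 1 XOR 0 = 1
  B[10] = 1 XOR 0 = 1
  B[11] = 1 XOR 0 = 1
  B[12] = 1 XOR 1 = 0
  B[13] = 0 XOR 1 = 1
  B[14] = 1 XOR 1 = 0
  B[15] = 0 XOR 0 = 0
= 1010011011110100 (42740 decimal)


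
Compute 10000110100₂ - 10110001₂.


Align and subtract column by column (LSB to MSB, borrowing when needed):
  10000110100
- 00010110001
  -----------
  col 0: (0 - 0 borrow-in) - 1 → borrow from next column: (0+2) - 1 = 1, borrow out 1
  col 1: (0 - 1 borrow-in) - 0 → borrow from next column: (-1+2) - 0 = 1, borrow out 1
  col 2: (1 - 1 borrow-in) - 0 → 0 - 0 = 0, borrow out 0
  col 3: (0 - 0 borrow-in) - 0 → 0 - 0 = 0, borrow out 0
  col 4: (1 - 0 borrow-in) - 1 → 1 - 1 = 0, borrow out 0
  col 5: (1 - 0 borrow-in) - 1 → 1 - 1 = 0, borrow out 0
  col 6: (0 - 0 borrow-in) - 0 → 0 - 0 = 0, borrow out 0
  col 7: (0 - 0 borrow-in) - 1 → borrow from next column: (0+2) - 1 = 1, borrow out 1
  col 8: (0 - 1 borrow-in) - 0 → borrow from next column: (-1+2) - 0 = 1, borrow out 1
  col 9: (0 - 1 borrow-in) - 0 → borrow from next column: (-1+2) - 0 = 1, borrow out 1
  col 10: (1 - 1 borrow-in) - 0 → 0 - 0 = 0, borrow out 0
Reading bits MSB→LSB: 01110000011
Strip leading zeros: 1110000011
= 1110000011


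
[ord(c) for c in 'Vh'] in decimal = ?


String: 'Vh'  (2 characters)
Per-character ASCII lookup:
  'V': uppercase starts at 65: 'V' = 65 + 21 = 86
  'h': lowercase starts at 97: 'h' = 97 + 7 = 104
= 86 104


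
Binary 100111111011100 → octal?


Group into 3-bit groups: 100111111011100
  100 = 4
  111 = 7
  111 = 7
  011 = 3
  100 = 4
= 0o47734


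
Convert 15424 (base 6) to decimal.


Positional values (base 6):
  4 × 6^0 = 4 × 1 = 4
  2 × 6^1 = 2 × 6 = 12
  4 × 6^2 = 4 × 36 = 144
  5 × 6^3 = 5 × 216 = 1080
  1 × 6^4 = 1 × 1296 = 1296
Sum = 4 + 12 + 144 + 1080 + 1296
= 2536


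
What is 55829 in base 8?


Divide by 8 repeatedly:
55829 ÷ 8 = 6978 remainder 5
6978 ÷ 8 = 872 remainder 2
872 ÷ 8 = 109 remainder 0
109 ÷ 8 = 13 remainder 5
13 ÷ 8 = 1 remainder 5
1 ÷ 8 = 0 remainder 1
Reading remainders bottom-up:
= 0o155025


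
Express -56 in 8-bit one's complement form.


Original: 00111000
Invert all bits:
  bit 0: 0 → 1
  bit 1: 0 → 1
  bit 2: 1 → 0
  bit 3: 1 → 0
  bit 4: 1 → 0
  bit 5: 0 → 1
  bit 6: 0 → 1
  bit 7: 0 → 1
= 11000111


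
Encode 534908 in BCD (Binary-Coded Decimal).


Each digit → 4-bit binary:
  5 → 0101
  3 → 0011
  4 → 0100
  9 → 1001
  0 → 0000
  8 → 1000
= 0101 0011 0100 1001 0000 1000


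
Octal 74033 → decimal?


Positional values:
Position 0: 3 × 8^0 = 3
Position 1: 3 × 8^1 = 24
Position 2: 0 × 8^2 = 0
Position 3: 4 × 8^3 = 2048
Position 4: 7 × 8^4 = 28672
Sum = 3 + 24 + 0 + 2048 + 28672
= 30747


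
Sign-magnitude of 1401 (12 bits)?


Sign bit: 0 (positive)
Magnitude: 1401 = 10101111001
= 010101111001


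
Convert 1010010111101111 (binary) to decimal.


Positional values:
Bit 0: 1 × 2^0 = 1
Bit 1: 1 × 2^1 = 2
Bit 2: 1 × 2^2 = 4
Bit 3: 1 × 2^3 = 8
Bit 5: 1 × 2^5 = 32
Bit 6: 1 × 2^6 = 64
Bit 7: 1 × 2^7 = 128
Bit 8: 1 × 2^8 = 256
Bit 10: 1 × 2^10 = 1024
Bit 13: 1 × 2^13 = 8192
Bit 15: 1 × 2^15 = 32768
Sum = 1 + 2 + 4 + 8 + 32 + 64 + 128 + 256 + 1024 + 8192 + 32768
= 42479


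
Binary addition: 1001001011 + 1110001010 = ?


Align and add column by column (LSB to MSB, carry propagating):
  01001001011
+ 01110001010
  -----------
  col 0: 1 + 0 + 0 (carry in) = 1 → bit 1, carry out 0
  col 1: 1 + 1 + 0 (carry in) = 2 → bit 0, carry out 1
  col 2: 0 + 0 + 1 (carry in) = 1 → bit 1, carry out 0
  col 3: 1 + 1 + 0 (carry in) = 2 → bit 0, carry out 1
  col 4: 0 + 0 + 1 (carry in) = 1 → bit 1, carry out 0
  col 5: 0 + 0 + 0 (carry in) = 0 → bit 0, carry out 0
  col 6: 1 + 0 + 0 (carry in) = 1 → bit 1, carry out 0
  col 7: 0 + 1 + 0 (carry in) = 1 → bit 1, carry out 0
  col 8: 0 + 1 + 0 (carry in) = 1 → bit 1, carry out 0
  col 9: 1 + 1 + 0 (carry in) = 2 → bit 0, carry out 1
  col 10: 0 + 0 + 1 (carry in) = 1 → bit 1, carry out 0
Reading bits MSB→LSB: 10111010101
Strip leading zeros: 10111010101
= 10111010101


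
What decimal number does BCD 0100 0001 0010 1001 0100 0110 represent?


Each 4-bit group → digit:
  0100 → 4
  0001 → 1
  0010 → 2
  1001 → 9
  0100 → 4
  0110 → 6
= 412946


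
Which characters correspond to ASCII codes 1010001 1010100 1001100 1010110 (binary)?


Codes (binary): 1010001 1010100 1001100 1010110
Per-code ASCII lookup:
  1010001 = 81  (range 65-90: uppercase, 81 - 65 = 16) → 'Q'
  1010100 = 84  (range 65-90: uppercase, 84 - 65 = 19) → 'T'
  1001100 = 76  (range 65-90: uppercase, 76 - 65 = 11) → 'L'
  1010110 = 86  (range 65-90: uppercase, 86 - 65 = 21) → 'V'
= 'QTLV'


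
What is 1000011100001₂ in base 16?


Group into 4-bit nibbles: 0001000011100001
  0001 = 1
  0000 = 0
  1110 = E
  0001 = 1
= 0x10E1


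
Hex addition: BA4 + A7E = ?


Align and add column by column (LSB to MSB, each column mod 16 with carry):
  0BA4
+ 0A7E
  ----
  col 0: 4(4) + E(14) + 0 (carry in) = 18 → 2(2), carry out 1
  col 1: A(10) + 7(7) + 1 (carry in) = 18 → 2(2), carry out 1
  col 2: B(11) + A(10) + 1 (carry in) = 22 → 6(6), carry out 1
  col 3: 0(0) + 0(0) + 1 (carry in) = 1 → 1(1), carry out 0
Reading digits MSB→LSB: 1622
Strip leading zeros: 1622
= 0x1622


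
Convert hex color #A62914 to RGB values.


Hex: #A62914
R = A6₁₆ = 166
G = 29₁₆ = 41
B = 14₁₆ = 20
= RGB(166, 41, 20)


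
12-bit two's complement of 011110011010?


Original: 011110011010
Step 1 - Invert all bits: 100001100101
Step 2 - Add 1: 100001100101 + 1
= 100001100110 (represents -1946)


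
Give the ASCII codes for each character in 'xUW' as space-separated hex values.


String: 'xUW'  (3 characters)
Per-character ASCII lookup:
  'x': lowercase starts at 97: 'x' = 97 + 23 = 120 → 0x78
  'U': uppercase starts at 65: 'U' = 65 + 20 = 85 → 0x55
  'W': uppercase starts at 65: 'W' = 65 + 22 = 87 → 0x57
= 0x78 0x55 0x57


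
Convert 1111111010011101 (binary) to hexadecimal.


Group into 4-bit nibbles: 1111111010011101
  1111 = F
  1110 = E
  1001 = 9
  1101 = D
= 0xFE9D


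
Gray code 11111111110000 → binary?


Gray code: 11111111110000
MSB stays the same: 1
Each subsequent bit = prev_binary XOR current_gray:
  B[1] = 1 XOR 1 = 0
  B[2] = 0 XOR 1 = 1
  B[3] = 1 XOR 1 = 0
  B[4] = 0 XOR 1 = 1
  B[5] = 1 XOR 1 = 0
  B[6] = 0 XOR 1 = 1
  B[7] = 1 XOR 1 = 0
  B[8] = 0 XOR 1 = 1
  B[9] = 1 XOR 1 = 0
  B[10] = 0 XOR 0 = 0
  B[11] = 0 XOR 0 = 0
  B[12] = 0 XOR 0 = 0
  B[13] = 0 XOR 0 = 0
= 10101010100000 (10912 decimal)


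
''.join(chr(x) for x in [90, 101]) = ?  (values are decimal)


Codes (decimal): 90 101
Per-code ASCII lookup:
  90  (range 65-90: uppercase, 90 - 65 = 25) → 'Z'
  101  (range 97-122: lowercase, 101 - 97 = 4) → 'e'
= 'Ze'


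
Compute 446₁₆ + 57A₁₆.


Align and add column by column (LSB to MSB, each column mod 16 with carry):
  0446
+ 057A
  ----
  col 0: 6(6) + A(10) + 0 (carry in) = 16 → 0(0), carry out 1
  col 1: 4(4) + 7(7) + 1 (carry in) = 12 → C(12), carry out 0
  col 2: 4(4) + 5(5) + 0 (carry in) = 9 → 9(9), carry out 0
  col 3: 0(0) + 0(0) + 0 (carry in) = 0 → 0(0), carry out 0
Reading digits MSB→LSB: 09C0
Strip leading zeros: 9C0
= 0x9C0


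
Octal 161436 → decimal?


Positional values:
Position 0: 6 × 8^0 = 6
Position 1: 3 × 8^1 = 24
Position 2: 4 × 8^2 = 256
Position 3: 1 × 8^3 = 512
Position 4: 6 × 8^4 = 24576
Position 5: 1 × 8^5 = 32768
Sum = 6 + 24 + 256 + 512 + 24576 + 32768
= 58142


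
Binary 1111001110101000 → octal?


Group into 3-bit groups: 001111001110101000
  001 = 1
  111 = 7
  001 = 1
  110 = 6
  101 = 5
  000 = 0
= 0o171650


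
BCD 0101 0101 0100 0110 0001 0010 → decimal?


Each 4-bit group → digit:
  0101 → 5
  0101 → 5
  0100 → 4
  0110 → 6
  0001 → 1
  0010 → 2
= 554612


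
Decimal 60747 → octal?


Divide by 8 repeatedly:
60747 ÷ 8 = 7593 remainder 3
7593 ÷ 8 = 949 remainder 1
949 ÷ 8 = 118 remainder 5
118 ÷ 8 = 14 remainder 6
14 ÷ 8 = 1 remainder 6
1 ÷ 8 = 0 remainder 1
Reading remainders bottom-up:
= 0o166513


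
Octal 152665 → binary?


Each octal digit → 3 binary bits:
  1 = 001
  5 = 101
  2 = 010
  6 = 110
  6 = 110
  5 = 101
Concatenate: 001 101 010 110 110 101
= 001101010110110101


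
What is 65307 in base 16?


Divide by 16 repeatedly:
65307 ÷ 16 = 4081 remainder 11 (B)
4081 ÷ 16 = 255 remainder 1 (1)
255 ÷ 16 = 15 remainder 15 (F)
15 ÷ 16 = 0 remainder 15 (F)
Reading remainders bottom-up:
= 0xFF1B


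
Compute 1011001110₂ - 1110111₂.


Align and subtract column by column (LSB to MSB, borrowing when needed):
  1011001110
- 0001110111
  ----------
  col 0: (0 - 0 borrow-in) - 1 → borrow from next column: (0+2) - 1 = 1, borrow out 1
  col 1: (1 - 1 borrow-in) - 1 → borrow from next column: (0+2) - 1 = 1, borrow out 1
  col 2: (1 - 1 borrow-in) - 1 → borrow from next column: (0+2) - 1 = 1, borrow out 1
  col 3: (1 - 1 borrow-in) - 0 → 0 - 0 = 0, borrow out 0
  col 4: (0 - 0 borrow-in) - 1 → borrow from next column: (0+2) - 1 = 1, borrow out 1
  col 5: (0 - 1 borrow-in) - 1 → borrow from next column: (-1+2) - 1 = 0, borrow out 1
  col 6: (1 - 1 borrow-in) - 1 → borrow from next column: (0+2) - 1 = 1, borrow out 1
  col 7: (1 - 1 borrow-in) - 0 → 0 - 0 = 0, borrow out 0
  col 8: (0 - 0 borrow-in) - 0 → 0 - 0 = 0, borrow out 0
  col 9: (1 - 0 borrow-in) - 0 → 1 - 0 = 1, borrow out 0
Reading bits MSB→LSB: 1001010111
Strip leading zeros: 1001010111
= 1001010111


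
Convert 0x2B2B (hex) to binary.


Each hex digit → 4 binary bits:
  2 = 0010
  B = 1011
  2 = 0010
  B = 1011
Concatenate: 0010 1011 0010 1011
= 0010101100101011


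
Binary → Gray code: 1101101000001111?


Binary: 1101101000001111
Gray code: G = B XOR (B >> 1)
B >> 1 = 0110110100000111
1101101000001111 XOR 0110110100000111:
  1 XOR 0 = 1
  1 XOR 1 = 0
  0 XOR 1 = 1
  1 XOR 0 = 1
  1 XOR 1 = 0
  0 XOR 1 = 1
  1 XOR 0 = 1
  0 XOR 1 = 1
  0 XOR 0 = 0
  0 XOR 0 = 0
  0 XOR 0 = 0
  0 XOR 0 = 0
  1 XOR 0 = 1
  1 XOR 1 = 0
  1 XOR 1 = 0
  1 XOR 1 = 0
= 1011011100001000


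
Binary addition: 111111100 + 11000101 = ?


Align and add column by column (LSB to MSB, carry propagating):
  0111111100
+ 0011000101
  ----------
  col 0: 0 + 1 + 0 (carry in) = 1 → bit 1, carry out 0
  col 1: 0 + 0 + 0 (carry in) = 0 → bit 0, carry out 0
  col 2: 1 + 1 + 0 (carry in) = 2 → bit 0, carry out 1
  col 3: 1 + 0 + 1 (carry in) = 2 → bit 0, carry out 1
  col 4: 1 + 0 + 1 (carry in) = 2 → bit 0, carry out 1
  col 5: 1 + 0 + 1 (carry in) = 2 → bit 0, carry out 1
  col 6: 1 + 1 + 1 (carry in) = 3 → bit 1, carry out 1
  col 7: 1 + 1 + 1 (carry in) = 3 → bit 1, carry out 1
  col 8: 1 + 0 + 1 (carry in) = 2 → bit 0, carry out 1
  col 9: 0 + 0 + 1 (carry in) = 1 → bit 1, carry out 0
Reading bits MSB→LSB: 1011000001
Strip leading zeros: 1011000001
= 1011000001


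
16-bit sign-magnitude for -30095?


Sign bit: 1 (negative)
Magnitude: 30095 = 111010110001111
= 1111010110001111


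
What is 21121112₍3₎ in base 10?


Positional values (base 3):
  2 × 3^0 = 2 × 1 = 2
  1 × 3^1 = 1 × 3 = 3
  1 × 3^2 = 1 × 9 = 9
  1 × 3^3 = 1 × 27 = 27
  2 × 3^4 = 2 × 81 = 162
  1 × 3^5 = 1 × 243 = 243
  1 × 3^6 = 1 × 729 = 729
  2 × 3^7 = 2 × 2187 = 4374
Sum = 2 + 3 + 9 + 27 + 162 + 243 + 729 + 4374
= 5549


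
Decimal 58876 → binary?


Divide by 2 repeatedly:
58876 ÷ 2 = 29438 remainder 0
29438 ÷ 2 = 14719 remainder 0
14719 ÷ 2 = 7359 remainder 1
7359 ÷ 2 = 3679 remainder 1
3679 ÷ 2 = 1839 remainder 1
1839 ÷ 2 = 919 remainder 1
919 ÷ 2 = 459 remainder 1
459 ÷ 2 = 229 remainder 1
229 ÷ 2 = 114 remainder 1
114 ÷ 2 = 57 remainder 0
57 ÷ 2 = 28 remainder 1
28 ÷ 2 = 14 remainder 0
14 ÷ 2 = 7 remainder 0
7 ÷ 2 = 3 remainder 1
3 ÷ 2 = 1 remainder 1
1 ÷ 2 = 0 remainder 1
Reading remainders bottom-up:
= 1110010111111100


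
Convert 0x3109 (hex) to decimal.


Positional values:
Position 0: 9 × 16^0 = 9 × 1 = 9
Position 1: 0 × 16^1 = 0 × 16 = 0
Position 2: 1 × 16^2 = 1 × 256 = 256
Position 3: 3 × 16^3 = 3 × 4096 = 12288
Sum = 9 + 0 + 256 + 12288
= 12553


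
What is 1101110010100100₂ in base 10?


Positional values:
Bit 2: 1 × 2^2 = 4
Bit 5: 1 × 2^5 = 32
Bit 7: 1 × 2^7 = 128
Bit 10: 1 × 2^10 = 1024
Bit 11: 1 × 2^11 = 2048
Bit 12: 1 × 2^12 = 4096
Bit 14: 1 × 2^14 = 16384
Bit 15: 1 × 2^15 = 32768
Sum = 4 + 32 + 128 + 1024 + 2048 + 4096 + 16384 + 32768
= 56484


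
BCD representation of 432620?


Each digit → 4-bit binary:
  4 → 0100
  3 → 0011
  2 → 0010
  6 → 0110
  2 → 0010
  0 → 0000
= 0100 0011 0010 0110 0010 0000


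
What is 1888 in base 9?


Divide by 9 repeatedly:
1888 ÷ 9 = 209 remainder 7
209 ÷ 9 = 23 remainder 2
23 ÷ 9 = 2 remainder 5
2 ÷ 9 = 0 remainder 2
Reading remainders bottom-up:
= 2527


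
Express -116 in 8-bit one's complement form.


Original: 01110100
Invert all bits:
  bit 0: 0 → 1
  bit 1: 1 → 0
  bit 2: 1 → 0
  bit 3: 1 → 0
  bit 4: 0 → 1
  bit 5: 1 → 0
  bit 6: 0 → 1
  bit 7: 0 → 1
= 10001011


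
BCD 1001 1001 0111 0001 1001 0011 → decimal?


Each 4-bit group → digit:
  1001 → 9
  1001 → 9
  0111 → 7
  0001 → 1
  1001 → 9
  0011 → 3
= 997193


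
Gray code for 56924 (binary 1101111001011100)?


Binary: 1101111001011100
Gray code: G = B XOR (B >> 1)
B >> 1 = 0110111100101110
1101111001011100 XOR 0110111100101110:
  1 XOR 0 = 1
  1 XOR 1 = 0
  0 XOR 1 = 1
  1 XOR 0 = 1
  1 XOR 1 = 0
  1 XOR 1 = 0
  1 XOR 1 = 0
  0 XOR 1 = 1
  0 XOR 0 = 0
  1 XOR 0 = 1
  0 XOR 1 = 1
  1 XOR 0 = 1
  1 XOR 1 = 0
  1 XOR 1 = 0
  0 XOR 1 = 1
  0 XOR 0 = 0
= 1011000101110010


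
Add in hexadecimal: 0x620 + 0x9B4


Align and add column by column (LSB to MSB, each column mod 16 with carry):
  0620
+ 09B4
  ----
  col 0: 0(0) + 4(4) + 0 (carry in) = 4 → 4(4), carry out 0
  col 1: 2(2) + B(11) + 0 (carry in) = 13 → D(13), carry out 0
  col 2: 6(6) + 9(9) + 0 (carry in) = 15 → F(15), carry out 0
  col 3: 0(0) + 0(0) + 0 (carry in) = 0 → 0(0), carry out 0
Reading digits MSB→LSB: 0FD4
Strip leading zeros: FD4
= 0xFD4


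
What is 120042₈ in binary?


Each octal digit → 3 binary bits:
  1 = 001
  2 = 010
  0 = 000
  0 = 000
  4 = 100
  2 = 010
Concatenate: 001 010 000 000 100 010
= 001010000000100010


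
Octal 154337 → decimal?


Positional values:
Position 0: 7 × 8^0 = 7
Position 1: 3 × 8^1 = 24
Position 2: 3 × 8^2 = 192
Position 3: 4 × 8^3 = 2048
Position 4: 5 × 8^4 = 20480
Position 5: 1 × 8^5 = 32768
Sum = 7 + 24 + 192 + 2048 + 20480 + 32768
= 55519


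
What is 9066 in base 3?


Divide by 3 repeatedly:
9066 ÷ 3 = 3022 remainder 0
3022 ÷ 3 = 1007 remainder 1
1007 ÷ 3 = 335 remainder 2
335 ÷ 3 = 111 remainder 2
111 ÷ 3 = 37 remainder 0
37 ÷ 3 = 12 remainder 1
12 ÷ 3 = 4 remainder 0
4 ÷ 3 = 1 remainder 1
1 ÷ 3 = 0 remainder 1
Reading remainders bottom-up:
= 110102210


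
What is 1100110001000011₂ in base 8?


Group into 3-bit groups: 001100110001000011
  001 = 1
  100 = 4
  110 = 6
  001 = 1
  000 = 0
  011 = 3
= 0o146103


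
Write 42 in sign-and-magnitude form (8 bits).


Sign bit: 0 (positive)
Magnitude: 42 = 0101010
= 00101010


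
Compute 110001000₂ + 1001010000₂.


Align and add column by column (LSB to MSB, carry propagating):
  00110001000
+ 01001010000
  -----------
  col 0: 0 + 0 + 0 (carry in) = 0 → bit 0, carry out 0
  col 1: 0 + 0 + 0 (carry in) = 0 → bit 0, carry out 0
  col 2: 0 + 0 + 0 (carry in) = 0 → bit 0, carry out 0
  col 3: 1 + 0 + 0 (carry in) = 1 → bit 1, carry out 0
  col 4: 0 + 1 + 0 (carry in) = 1 → bit 1, carry out 0
  col 5: 0 + 0 + 0 (carry in) = 0 → bit 0, carry out 0
  col 6: 0 + 1 + 0 (carry in) = 1 → bit 1, carry out 0
  col 7: 1 + 0 + 0 (carry in) = 1 → bit 1, carry out 0
  col 8: 1 + 0 + 0 (carry in) = 1 → bit 1, carry out 0
  col 9: 0 + 1 + 0 (carry in) = 1 → bit 1, carry out 0
  col 10: 0 + 0 + 0 (carry in) = 0 → bit 0, carry out 0
Reading bits MSB→LSB: 01111011000
Strip leading zeros: 1111011000
= 1111011000


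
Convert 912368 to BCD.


Each digit → 4-bit binary:
  9 → 1001
  1 → 0001
  2 → 0010
  3 → 0011
  6 → 0110
  8 → 1000
= 1001 0001 0010 0011 0110 1000


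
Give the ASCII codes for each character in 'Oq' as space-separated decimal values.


String: 'Oq'  (2 characters)
Per-character ASCII lookup:
  'O': uppercase starts at 65: 'O' = 65 + 14 = 79
  'q': lowercase starts at 97: 'q' = 97 + 16 = 113
= 79 113


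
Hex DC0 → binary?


Each hex digit → 4 binary bits:
  D = 1101
  C = 1100
  0 = 0000
Concatenate: 1101 1100 0000
= 110111000000


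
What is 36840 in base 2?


Divide by 2 repeatedly:
36840 ÷ 2 = 18420 remainder 0
18420 ÷ 2 = 9210 remainder 0
9210 ÷ 2 = 4605 remainder 0
4605 ÷ 2 = 2302 remainder 1
2302 ÷ 2 = 1151 remainder 0
1151 ÷ 2 = 575 remainder 1
575 ÷ 2 = 287 remainder 1
287 ÷ 2 = 143 remainder 1
143 ÷ 2 = 71 remainder 1
71 ÷ 2 = 35 remainder 1
35 ÷ 2 = 17 remainder 1
17 ÷ 2 = 8 remainder 1
8 ÷ 2 = 4 remainder 0
4 ÷ 2 = 2 remainder 0
2 ÷ 2 = 1 remainder 0
1 ÷ 2 = 0 remainder 1
Reading remainders bottom-up:
= 1000111111101000


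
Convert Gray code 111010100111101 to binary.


Gray code: 111010100111101
MSB stays the same: 1
Each subsequent bit = prev_binary XOR current_gray:
  B[1] = 1 XOR 1 = 0
  B[2] = 0 XOR 1 = 1
  B[3] = 1 XOR 0 = 1
  B[4] = 1 XOR 1 = 0
  B[5] = 0 XOR 0 = 0
  B[6] = 0 XOR 1 = 1
  B[7] = 1 XOR 0 = 1
  B[8] = 1 XOR 0 = 1
  B[9] = 1 XOR 1 = 0
  B[10] = 0 XOR 1 = 1
  B[11] = 1 XOR 1 = 0
  B[12] = 0 XOR 1 = 1
  B[13] = 1 XOR 0 = 1
  B[14] = 1 XOR 1 = 0
= 101100111010110 (22998 decimal)


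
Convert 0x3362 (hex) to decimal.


Positional values:
Position 0: 2 × 16^0 = 2 × 1 = 2
Position 1: 6 × 16^1 = 6 × 16 = 96
Position 2: 3 × 16^2 = 3 × 256 = 768
Position 3: 3 × 16^3 = 3 × 4096 = 12288
Sum = 2 + 96 + 768 + 12288
= 13154


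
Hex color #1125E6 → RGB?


Hex: #1125E6
R = 11₁₆ = 17
G = 25₁₆ = 37
B = E6₁₆ = 230
= RGB(17, 37, 230)


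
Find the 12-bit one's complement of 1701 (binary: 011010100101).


Original: 011010100101
Invert all bits:
  bit 0: 0 → 1
  bit 1: 1 → 0
  bit 2: 1 → 0
  bit 3: 0 → 1
  bit 4: 1 → 0
  bit 5: 0 → 1
  bit 6: 1 → 0
  bit 7: 0 → 1
  bit 8: 0 → 1
  bit 9: 1 → 0
  bit 10: 0 → 1
  bit 11: 1 → 0
= 100101011010


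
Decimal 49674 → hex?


Divide by 16 repeatedly:
49674 ÷ 16 = 3104 remainder 10 (A)
3104 ÷ 16 = 194 remainder 0 (0)
194 ÷ 16 = 12 remainder 2 (2)
12 ÷ 16 = 0 remainder 12 (C)
Reading remainders bottom-up:
= 0xC20A


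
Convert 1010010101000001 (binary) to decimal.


Positional values:
Bit 0: 1 × 2^0 = 1
Bit 6: 1 × 2^6 = 64
Bit 8: 1 × 2^8 = 256
Bit 10: 1 × 2^10 = 1024
Bit 13: 1 × 2^13 = 8192
Bit 15: 1 × 2^15 = 32768
Sum = 1 + 64 + 256 + 1024 + 8192 + 32768
= 42305


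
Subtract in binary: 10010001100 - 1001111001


Align and subtract column by column (LSB to MSB, borrowing when needed):
  10010001100
- 01001111001
  -----------
  col 0: (0 - 0 borrow-in) - 1 → borrow from next column: (0+2) - 1 = 1, borrow out 1
  col 1: (0 - 1 borrow-in) - 0 → borrow from next column: (-1+2) - 0 = 1, borrow out 1
  col 2: (1 - 1 borrow-in) - 0 → 0 - 0 = 0, borrow out 0
  col 3: (1 - 0 borrow-in) - 1 → 1 - 1 = 0, borrow out 0
  col 4: (0 - 0 borrow-in) - 1 → borrow from next column: (0+2) - 1 = 1, borrow out 1
  col 5: (0 - 1 borrow-in) - 1 → borrow from next column: (-1+2) - 1 = 0, borrow out 1
  col 6: (0 - 1 borrow-in) - 1 → borrow from next column: (-1+2) - 1 = 0, borrow out 1
  col 7: (1 - 1 borrow-in) - 0 → 0 - 0 = 0, borrow out 0
  col 8: (0 - 0 borrow-in) - 0 → 0 - 0 = 0, borrow out 0
  col 9: (0 - 0 borrow-in) - 1 → borrow from next column: (0+2) - 1 = 1, borrow out 1
  col 10: (1 - 1 borrow-in) - 0 → 0 - 0 = 0, borrow out 0
Reading bits MSB→LSB: 01000010011
Strip leading zeros: 1000010011
= 1000010011


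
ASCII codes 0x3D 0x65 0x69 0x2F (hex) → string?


Codes (hex): 0x3D 0x65 0x69 0x2F
Per-code ASCII lookup:
  0x3D = 61  (special character) → '='
  0x65 = 101  (range 97-122: lowercase, 101 - 97 = 4) → 'e'
  0x69 = 105  (range 97-122: lowercase, 105 - 97 = 8) → 'i'
  0x2F = 47  (special character) → '/'
= '=ei/'


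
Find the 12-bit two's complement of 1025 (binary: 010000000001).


Original: 010000000001
Step 1 - Invert all bits: 101111111110
Step 2 - Add 1: 101111111110 + 1
= 101111111111 (represents -1025)


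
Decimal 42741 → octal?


Divide by 8 repeatedly:
42741 ÷ 8 = 5342 remainder 5
5342 ÷ 8 = 667 remainder 6
667 ÷ 8 = 83 remainder 3
83 ÷ 8 = 10 remainder 3
10 ÷ 8 = 1 remainder 2
1 ÷ 8 = 0 remainder 1
Reading remainders bottom-up:
= 0o123365


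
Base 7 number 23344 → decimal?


Positional values (base 7):
  4 × 7^0 = 4 × 1 = 4
  4 × 7^1 = 4 × 7 = 28
  3 × 7^2 = 3 × 49 = 147
  3 × 7^3 = 3 × 343 = 1029
  2 × 7^4 = 2 × 2401 = 4802
Sum = 4 + 28 + 147 + 1029 + 4802
= 6010


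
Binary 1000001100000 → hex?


Group into 4-bit nibbles: 0001000001100000
  0001 = 1
  0000 = 0
  0110 = 6
  0000 = 0
= 0x1060


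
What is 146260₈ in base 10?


Positional values:
Position 0: 0 × 8^0 = 0
Position 1: 6 × 8^1 = 48
Position 2: 2 × 8^2 = 128
Position 3: 6 × 8^3 = 3072
Position 4: 4 × 8^4 = 16384
Position 5: 1 × 8^5 = 32768
Sum = 0 + 48 + 128 + 3072 + 16384 + 32768
= 52400


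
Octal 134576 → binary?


Each octal digit → 3 binary bits:
  1 = 001
  3 = 011
  4 = 100
  5 = 101
  7 = 111
  6 = 110
Concatenate: 001 011 100 101 111 110
= 001011100101111110


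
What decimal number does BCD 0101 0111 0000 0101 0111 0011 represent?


Each 4-bit group → digit:
  0101 → 5
  0111 → 7
  0000 → 0
  0101 → 5
  0111 → 7
  0011 → 3
= 570573


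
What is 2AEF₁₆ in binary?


Each hex digit → 4 binary bits:
  2 = 0010
  A = 1010
  E = 1110
  F = 1111
Concatenate: 0010 1010 1110 1111
= 0010101011101111


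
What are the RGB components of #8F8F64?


Hex: #8F8F64
R = 8F₁₆ = 143
G = 8F₁₆ = 143
B = 64₁₆ = 100
= RGB(143, 143, 100)


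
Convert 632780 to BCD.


Each digit → 4-bit binary:
  6 → 0110
  3 → 0011
  2 → 0010
  7 → 0111
  8 → 1000
  0 → 0000
= 0110 0011 0010 0111 1000 0000


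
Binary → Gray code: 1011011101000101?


Binary: 1011011101000101
Gray code: G = B XOR (B >> 1)
B >> 1 = 0101101110100010
1011011101000101 XOR 0101101110100010:
  1 XOR 0 = 1
  0 XOR 1 = 1
  1 XOR 0 = 1
  1 XOR 1 = 0
  0 XOR 1 = 1
  1 XOR 0 = 1
  1 XOR 1 = 0
  1 XOR 1 = 0
  0 XOR 1 = 1
  1 XOR 0 = 1
  0 XOR 1 = 1
  0 XOR 0 = 0
  0 XOR 0 = 0
  1 XOR 0 = 1
  0 XOR 1 = 1
  1 XOR 0 = 1
= 1110110011100111


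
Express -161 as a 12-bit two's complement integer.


Original: 000010100001
Step 1 - Invert all bits: 111101011110
Step 2 - Add 1: 111101011110 + 1
= 111101011111 (represents -161)


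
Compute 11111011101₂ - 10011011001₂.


Align and subtract column by column (LSB to MSB, borrowing when needed):
  11111011101
- 10011011001
  -----------
  col 0: (1 - 0 borrow-in) - 1 → 1 - 1 = 0, borrow out 0
  col 1: (0 - 0 borrow-in) - 0 → 0 - 0 = 0, borrow out 0
  col 2: (1 - 0 borrow-in) - 0 → 1 - 0 = 1, borrow out 0
  col 3: (1 - 0 borrow-in) - 1 → 1 - 1 = 0, borrow out 0
  col 4: (1 - 0 borrow-in) - 1 → 1 - 1 = 0, borrow out 0
  col 5: (0 - 0 borrow-in) - 0 → 0 - 0 = 0, borrow out 0
  col 6: (1 - 0 borrow-in) - 1 → 1 - 1 = 0, borrow out 0
  col 7: (1 - 0 borrow-in) - 1 → 1 - 1 = 0, borrow out 0
  col 8: (1 - 0 borrow-in) - 0 → 1 - 0 = 1, borrow out 0
  col 9: (1 - 0 borrow-in) - 0 → 1 - 0 = 1, borrow out 0
  col 10: (1 - 0 borrow-in) - 1 → 1 - 1 = 0, borrow out 0
Reading bits MSB→LSB: 01100000100
Strip leading zeros: 1100000100
= 1100000100


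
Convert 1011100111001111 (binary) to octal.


Group into 3-bit groups: 001011100111001111
  001 = 1
  011 = 3
  100 = 4
  111 = 7
  001 = 1
  111 = 7
= 0o134717


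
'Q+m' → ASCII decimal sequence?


String: 'Q+m'  (3 characters)
Per-character ASCII lookup:
  'Q': uppercase starts at 65: 'Q' = 65 + 16 = 81
  '+': special character: '+' = 43
  'm': lowercase starts at 97: 'm' = 97 + 12 = 109
= 81 43 109


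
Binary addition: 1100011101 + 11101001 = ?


Align and add column by column (LSB to MSB, carry propagating):
  01100011101
+ 00011101001
  -----------
  col 0: 1 + 1 + 0 (carry in) = 2 → bit 0, carry out 1
  col 1: 0 + 0 + 1 (carry in) = 1 → bit 1, carry out 0
  col 2: 1 + 0 + 0 (carry in) = 1 → bit 1, carry out 0
  col 3: 1 + 1 + 0 (carry in) = 2 → bit 0, carry out 1
  col 4: 1 + 0 + 1 (carry in) = 2 → bit 0, carry out 1
  col 5: 0 + 1 + 1 (carry in) = 2 → bit 0, carry out 1
  col 6: 0 + 1 + 1 (carry in) = 2 → bit 0, carry out 1
  col 7: 0 + 1 + 1 (carry in) = 2 → bit 0, carry out 1
  col 8: 1 + 0 + 1 (carry in) = 2 → bit 0, carry out 1
  col 9: 1 + 0 + 1 (carry in) = 2 → bit 0, carry out 1
  col 10: 0 + 0 + 1 (carry in) = 1 → bit 1, carry out 0
Reading bits MSB→LSB: 10000000110
Strip leading zeros: 10000000110
= 10000000110


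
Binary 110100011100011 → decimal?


Positional values:
Bit 0: 1 × 2^0 = 1
Bit 1: 1 × 2^1 = 2
Bit 5: 1 × 2^5 = 32
Bit 6: 1 × 2^6 = 64
Bit 7: 1 × 2^7 = 128
Bit 11: 1 × 2^11 = 2048
Bit 13: 1 × 2^13 = 8192
Bit 14: 1 × 2^14 = 16384
Sum = 1 + 2 + 32 + 64 + 128 + 2048 + 8192 + 16384
= 26851


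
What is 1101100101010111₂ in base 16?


Group into 4-bit nibbles: 1101100101010111
  1101 = D
  1001 = 9
  0101 = 5
  0111 = 7
= 0xD957


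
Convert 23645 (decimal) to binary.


Divide by 2 repeatedly:
23645 ÷ 2 = 11822 remainder 1
11822 ÷ 2 = 5911 remainder 0
5911 ÷ 2 = 2955 remainder 1
2955 ÷ 2 = 1477 remainder 1
1477 ÷ 2 = 738 remainder 1
738 ÷ 2 = 369 remainder 0
369 ÷ 2 = 184 remainder 1
184 ÷ 2 = 92 remainder 0
92 ÷ 2 = 46 remainder 0
46 ÷ 2 = 23 remainder 0
23 ÷ 2 = 11 remainder 1
11 ÷ 2 = 5 remainder 1
5 ÷ 2 = 2 remainder 1
2 ÷ 2 = 1 remainder 0
1 ÷ 2 = 0 remainder 1
Reading remainders bottom-up:
= 101110001011101


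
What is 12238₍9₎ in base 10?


Positional values (base 9):
  8 × 9^0 = 8 × 1 = 8
  3 × 9^1 = 3 × 9 = 27
  2 × 9^2 = 2 × 81 = 162
  2 × 9^3 = 2 × 729 = 1458
  1 × 9^4 = 1 × 6561 = 6561
Sum = 8 + 27 + 162 + 1458 + 6561
= 8216


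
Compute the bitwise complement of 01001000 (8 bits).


Original: 01001000
Invert all bits:
  bit 0: 0 → 1
  bit 1: 1 → 0
  bit 2: 0 → 1
  bit 3: 0 → 1
  bit 4: 1 → 0
  bit 5: 0 → 1
  bit 6: 0 → 1
  bit 7: 0 → 1
= 10110111


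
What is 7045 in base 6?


Divide by 6 repeatedly:
7045 ÷ 6 = 1174 remainder 1
1174 ÷ 6 = 195 remainder 4
195 ÷ 6 = 32 remainder 3
32 ÷ 6 = 5 remainder 2
5 ÷ 6 = 0 remainder 5
Reading remainders bottom-up:
= 52341


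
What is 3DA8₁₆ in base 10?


Positional values:
Position 0: 8 × 16^0 = 8 × 1 = 8
Position 1: A × 16^1 = 10 × 16 = 160
Position 2: D × 16^2 = 13 × 256 = 3328
Position 3: 3 × 16^3 = 3 × 4096 = 12288
Sum = 8 + 160 + 3328 + 12288
= 15784


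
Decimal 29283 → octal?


Divide by 8 repeatedly:
29283 ÷ 8 = 3660 remainder 3
3660 ÷ 8 = 457 remainder 4
457 ÷ 8 = 57 remainder 1
57 ÷ 8 = 7 remainder 1
7 ÷ 8 = 0 remainder 7
Reading remainders bottom-up:
= 0o71143


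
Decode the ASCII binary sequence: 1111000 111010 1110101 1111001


Codes (binary): 1111000 111010 1110101 1111001
Per-code ASCII lookup:
  1111000 = 120  (range 97-122: lowercase, 120 - 97 = 23) → 'x'
  111010 = 58  (special character) → ':'
  1110101 = 117  (range 97-122: lowercase, 117 - 97 = 20) → 'u'
  1111001 = 121  (range 97-122: lowercase, 121 - 97 = 24) → 'y'
= 'x:uy'


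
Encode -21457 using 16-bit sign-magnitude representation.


Sign bit: 1 (negative)
Magnitude: 21457 = 101001111010001
= 1101001111010001


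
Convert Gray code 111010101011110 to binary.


Gray code: 111010101011110
MSB stays the same: 1
Each subsequent bit = prev_binary XOR current_gray:
  B[1] = 1 XOR 1 = 0
  B[2] = 0 XOR 1 = 1
  B[3] = 1 XOR 0 = 1
  B[4] = 1 XOR 1 = 0
  B[5] = 0 XOR 0 = 0
  B[6] = 0 XOR 1 = 1
  B[7] = 1 XOR 0 = 1
  B[8] = 1 XOR 1 = 0
  B[9] = 0 XOR 0 = 0
  B[10] = 0 XOR 1 = 1
  B[11] = 1 XOR 1 = 0
  B[12] = 0 XOR 1 = 1
  B[13] = 1 XOR 1 = 0
  B[14] = 0 XOR 0 = 0
= 101100110010100 (22932 decimal)


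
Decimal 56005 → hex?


Divide by 16 repeatedly:
56005 ÷ 16 = 3500 remainder 5 (5)
3500 ÷ 16 = 218 remainder 12 (C)
218 ÷ 16 = 13 remainder 10 (A)
13 ÷ 16 = 0 remainder 13 (D)
Reading remainders bottom-up:
= 0xDAC5


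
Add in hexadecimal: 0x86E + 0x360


Align and add column by column (LSB to MSB, each column mod 16 with carry):
  086E
+ 0360
  ----
  col 0: E(14) + 0(0) + 0 (carry in) = 14 → E(14), carry out 0
  col 1: 6(6) + 6(6) + 0 (carry in) = 12 → C(12), carry out 0
  col 2: 8(8) + 3(3) + 0 (carry in) = 11 → B(11), carry out 0
  col 3: 0(0) + 0(0) + 0 (carry in) = 0 → 0(0), carry out 0
Reading digits MSB→LSB: 0BCE
Strip leading zeros: BCE
= 0xBCE


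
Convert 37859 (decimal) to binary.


Divide by 2 repeatedly:
37859 ÷ 2 = 18929 remainder 1
18929 ÷ 2 = 9464 remainder 1
9464 ÷ 2 = 4732 remainder 0
4732 ÷ 2 = 2366 remainder 0
2366 ÷ 2 = 1183 remainder 0
1183 ÷ 2 = 591 remainder 1
591 ÷ 2 = 295 remainder 1
295 ÷ 2 = 147 remainder 1
147 ÷ 2 = 73 remainder 1
73 ÷ 2 = 36 remainder 1
36 ÷ 2 = 18 remainder 0
18 ÷ 2 = 9 remainder 0
9 ÷ 2 = 4 remainder 1
4 ÷ 2 = 2 remainder 0
2 ÷ 2 = 1 remainder 0
1 ÷ 2 = 0 remainder 1
Reading remainders bottom-up:
= 1001001111100011


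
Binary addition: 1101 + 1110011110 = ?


Align and add column by column (LSB to MSB, carry propagating):
  00000001101
+ 01110011110
  -----------
  col 0: 1 + 0 + 0 (carry in) = 1 → bit 1, carry out 0
  col 1: 0 + 1 + 0 (carry in) = 1 → bit 1, carry out 0
  col 2: 1 + 1 + 0 (carry in) = 2 → bit 0, carry out 1
  col 3: 1 + 1 + 1 (carry in) = 3 → bit 1, carry out 1
  col 4: 0 + 1 + 1 (carry in) = 2 → bit 0, carry out 1
  col 5: 0 + 0 + 1 (carry in) = 1 → bit 1, carry out 0
  col 6: 0 + 0 + 0 (carry in) = 0 → bit 0, carry out 0
  col 7: 0 + 1 + 0 (carry in) = 1 → bit 1, carry out 0
  col 8: 0 + 1 + 0 (carry in) = 1 → bit 1, carry out 0
  col 9: 0 + 1 + 0 (carry in) = 1 → bit 1, carry out 0
  col 10: 0 + 0 + 0 (carry in) = 0 → bit 0, carry out 0
Reading bits MSB→LSB: 01110101011
Strip leading zeros: 1110101011
= 1110101011


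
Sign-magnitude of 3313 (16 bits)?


Sign bit: 0 (positive)
Magnitude: 3313 = 000110011110001
= 0000110011110001


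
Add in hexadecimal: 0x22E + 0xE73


Align and add column by column (LSB to MSB, each column mod 16 with carry):
  022E
+ 0E73
  ----
  col 0: E(14) + 3(3) + 0 (carry in) = 17 → 1(1), carry out 1
  col 1: 2(2) + 7(7) + 1 (carry in) = 10 → A(10), carry out 0
  col 2: 2(2) + E(14) + 0 (carry in) = 16 → 0(0), carry out 1
  col 3: 0(0) + 0(0) + 1 (carry in) = 1 → 1(1), carry out 0
Reading digits MSB→LSB: 10A1
Strip leading zeros: 10A1
= 0x10A1


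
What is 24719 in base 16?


Divide by 16 repeatedly:
24719 ÷ 16 = 1544 remainder 15 (F)
1544 ÷ 16 = 96 remainder 8 (8)
96 ÷ 16 = 6 remainder 0 (0)
6 ÷ 16 = 0 remainder 6 (6)
Reading remainders bottom-up:
= 0x608F


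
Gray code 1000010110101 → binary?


Gray code: 1000010110101
MSB stays the same: 1
Each subsequent bit = prev_binary XOR current_gray:
  B[1] = 1 XOR 0 = 1
  B[2] = 1 XOR 0 = 1
  B[3] = 1 XOR 0 = 1
  B[4] = 1 XOR 0 = 1
  B[5] = 1 XOR 1 = 0
  B[6] = 0 XOR 0 = 0
  B[7] = 0 XOR 1 = 1
  B[8] = 1 XOR 1 = 0
  B[9] = 0 XOR 0 = 0
  B[10] = 0 XOR 1 = 1
  B[11] = 1 XOR 0 = 1
  B[12] = 1 XOR 1 = 0
= 1111100100110 (7974 decimal)


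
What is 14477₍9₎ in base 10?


Positional values (base 9):
  7 × 9^0 = 7 × 1 = 7
  7 × 9^1 = 7 × 9 = 63
  4 × 9^2 = 4 × 81 = 324
  4 × 9^3 = 4 × 729 = 2916
  1 × 9^4 = 1 × 6561 = 6561
Sum = 7 + 63 + 324 + 2916 + 6561
= 9871


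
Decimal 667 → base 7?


Divide by 7 repeatedly:
667 ÷ 7 = 95 remainder 2
95 ÷ 7 = 13 remainder 4
13 ÷ 7 = 1 remainder 6
1 ÷ 7 = 0 remainder 1
Reading remainders bottom-up:
= 1642


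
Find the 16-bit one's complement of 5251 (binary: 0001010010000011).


Original: 0001010010000011
Invert all bits:
  bit 0: 0 → 1
  bit 1: 0 → 1
  bit 2: 0 → 1
  bit 3: 1 → 0
  bit 4: 0 → 1
  bit 5: 1 → 0
  bit 6: 0 → 1
  bit 7: 0 → 1
  bit 8: 1 → 0
  bit 9: 0 → 1
  bit 10: 0 → 1
  bit 11: 0 → 1
  bit 12: 0 → 1
  bit 13: 0 → 1
  bit 14: 1 → 0
  bit 15: 1 → 0
= 1110101101111100


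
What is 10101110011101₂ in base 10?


Positional values:
Bit 0: 1 × 2^0 = 1
Bit 2: 1 × 2^2 = 4
Bit 3: 1 × 2^3 = 8
Bit 4: 1 × 2^4 = 16
Bit 7: 1 × 2^7 = 128
Bit 8: 1 × 2^8 = 256
Bit 9: 1 × 2^9 = 512
Bit 11: 1 × 2^11 = 2048
Bit 13: 1 × 2^13 = 8192
Sum = 1 + 4 + 8 + 16 + 128 + 256 + 512 + 2048 + 8192
= 11165


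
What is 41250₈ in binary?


Each octal digit → 3 binary bits:
  4 = 100
  1 = 001
  2 = 010
  5 = 101
  0 = 000
Concatenate: 100 001 010 101 000
= 100001010101000


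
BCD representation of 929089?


Each digit → 4-bit binary:
  9 → 1001
  2 → 0010
  9 → 1001
  0 → 0000
  8 → 1000
  9 → 1001
= 1001 0010 1001 0000 1000 1001


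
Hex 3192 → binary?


Each hex digit → 4 binary bits:
  3 = 0011
  1 = 0001
  9 = 1001
  2 = 0010
Concatenate: 0011 0001 1001 0010
= 0011000110010010


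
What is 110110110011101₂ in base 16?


Group into 4-bit nibbles: 0110110110011101
  0110 = 6
  1101 = D
  1001 = 9
  1101 = D
= 0x6D9D


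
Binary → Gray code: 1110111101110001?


Binary: 1110111101110001
Gray code: G = B XOR (B >> 1)
B >> 1 = 0111011110111000
1110111101110001 XOR 0111011110111000:
  1 XOR 0 = 1
  1 XOR 1 = 0
  1 XOR 1 = 0
  0 XOR 1 = 1
  1 XOR 0 = 1
  1 XOR 1 = 0
  1 XOR 1 = 0
  1 XOR 1 = 0
  0 XOR 1 = 1
  1 XOR 0 = 1
  1 XOR 1 = 0
  1 XOR 1 = 0
  0 XOR 1 = 1
  0 XOR 0 = 0
  0 XOR 0 = 0
  1 XOR 0 = 1
= 1001100011001001


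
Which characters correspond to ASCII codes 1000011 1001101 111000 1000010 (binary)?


Codes (binary): 1000011 1001101 111000 1000010
Per-code ASCII lookup:
  1000011 = 67  (range 65-90: uppercase, 67 - 65 = 2) → 'C'
  1001101 = 77  (range 65-90: uppercase, 77 - 65 = 12) → 'M'
  111000 = 56  (range 48-57: digits, 56 - 48 = 8) → '8'
  1000010 = 66  (range 65-90: uppercase, 66 - 65 = 1) → 'B'
= 'CM8B'


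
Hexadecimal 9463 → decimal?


Positional values:
Position 0: 3 × 16^0 = 3 × 1 = 3
Position 1: 6 × 16^1 = 6 × 16 = 96
Position 2: 4 × 16^2 = 4 × 256 = 1024
Position 3: 9 × 16^3 = 9 × 4096 = 36864
Sum = 3 + 96 + 1024 + 36864
= 37987


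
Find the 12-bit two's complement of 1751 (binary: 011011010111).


Original: 011011010111
Step 1 - Invert all bits: 100100101000
Step 2 - Add 1: 100100101000 + 1
= 100100101001 (represents -1751)


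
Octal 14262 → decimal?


Positional values:
Position 0: 2 × 8^0 = 2
Position 1: 6 × 8^1 = 48
Position 2: 2 × 8^2 = 128
Position 3: 4 × 8^3 = 2048
Position 4: 1 × 8^4 = 4096
Sum = 2 + 48 + 128 + 2048 + 4096
= 6322


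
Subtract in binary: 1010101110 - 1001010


Align and subtract column by column (LSB to MSB, borrowing when needed):
  1010101110
- 0001001010
  ----------
  col 0: (0 - 0 borrow-in) - 0 → 0 - 0 = 0, borrow out 0
  col 1: (1 - 0 borrow-in) - 1 → 1 - 1 = 0, borrow out 0
  col 2: (1 - 0 borrow-in) - 0 → 1 - 0 = 1, borrow out 0
  col 3: (1 - 0 borrow-in) - 1 → 1 - 1 = 0, borrow out 0
  col 4: (0 - 0 borrow-in) - 0 → 0 - 0 = 0, borrow out 0
  col 5: (1 - 0 borrow-in) - 0 → 1 - 0 = 1, borrow out 0
  col 6: (0 - 0 borrow-in) - 1 → borrow from next column: (0+2) - 1 = 1, borrow out 1
  col 7: (1 - 1 borrow-in) - 0 → 0 - 0 = 0, borrow out 0
  col 8: (0 - 0 borrow-in) - 0 → 0 - 0 = 0, borrow out 0
  col 9: (1 - 0 borrow-in) - 0 → 1 - 0 = 1, borrow out 0
Reading bits MSB→LSB: 1001100100
Strip leading zeros: 1001100100
= 1001100100


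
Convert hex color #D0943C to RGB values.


Hex: #D0943C
R = D0₁₆ = 208
G = 94₁₆ = 148
B = 3C₁₆ = 60
= RGB(208, 148, 60)


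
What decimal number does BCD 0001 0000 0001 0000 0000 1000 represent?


Each 4-bit group → digit:
  0001 → 1
  0000 → 0
  0001 → 1
  0000 → 0
  0000 → 0
  1000 → 8
= 101008


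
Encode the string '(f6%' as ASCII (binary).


String: '(f6%'  (4 characters)
Per-character ASCII lookup:
  '(': special character: '(' = 40 → 101000
  'f': lowercase starts at 97: 'f' = 97 + 5 = 102 → 1100110
  '6': digits start at 48: '6' = 48 + 6 = 54 → 110110
  '%': special character: '%' = 37 → 100101
= 101000 1100110 110110 100101


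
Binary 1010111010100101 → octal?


Group into 3-bit groups: 001010111010100101
  001 = 1
  010 = 2
  111 = 7
  010 = 2
  100 = 4
  101 = 5
= 0o127245


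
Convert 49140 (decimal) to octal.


Divide by 8 repeatedly:
49140 ÷ 8 = 6142 remainder 4
6142 ÷ 8 = 767 remainder 6
767 ÷ 8 = 95 remainder 7
95 ÷ 8 = 11 remainder 7
11 ÷ 8 = 1 remainder 3
1 ÷ 8 = 0 remainder 1
Reading remainders bottom-up:
= 0o137764


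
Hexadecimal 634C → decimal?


Positional values:
Position 0: C × 16^0 = 12 × 1 = 12
Position 1: 4 × 16^1 = 4 × 16 = 64
Position 2: 3 × 16^2 = 3 × 256 = 768
Position 3: 6 × 16^3 = 6 × 4096 = 24576
Sum = 12 + 64 + 768 + 24576
= 25420
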